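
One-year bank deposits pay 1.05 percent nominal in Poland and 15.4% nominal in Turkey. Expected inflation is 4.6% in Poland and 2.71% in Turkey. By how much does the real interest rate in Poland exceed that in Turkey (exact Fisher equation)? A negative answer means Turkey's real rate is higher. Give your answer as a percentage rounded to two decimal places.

Poland: (1 + 0.0105)/(1 + 0.0460) − 1 = -3.3939%
Turkey: (1 + 0.1540)/(1 + 0.0271) − 1 = 12.3552%
Differential = -3.3939% − 12.3552% = -15.7491% → -15.75%.

-15.75%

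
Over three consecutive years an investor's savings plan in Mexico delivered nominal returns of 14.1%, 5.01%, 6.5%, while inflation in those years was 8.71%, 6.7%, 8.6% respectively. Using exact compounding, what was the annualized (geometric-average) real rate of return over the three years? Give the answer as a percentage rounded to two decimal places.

Nominal growth factor = 1.1410 × 1.0501 × 1.0650 = 1.27604477
Price-level growth factor = 1.0871 × 1.0670 × 1.0860 = 1.25969017
Real growth factor = 1.27604477 / 1.25969017 = 1.01298303
Annualized real rate = 1.01298303^(1/3) − 1 = 0.4309% → 0.43%.

0.43%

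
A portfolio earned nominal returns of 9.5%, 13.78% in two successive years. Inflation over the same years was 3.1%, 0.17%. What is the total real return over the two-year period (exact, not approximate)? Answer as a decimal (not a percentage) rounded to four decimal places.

Nominal growth factor = 1.0950 × 1.1378 = 1.245891
Price-level growth factor = 1.0310 × 1.0017 = 1.032753
Real growth factor = 1.245891 / 1.032753 = 1.206379
Total real return = 1.206379 − 1 → 0.2064.

0.2064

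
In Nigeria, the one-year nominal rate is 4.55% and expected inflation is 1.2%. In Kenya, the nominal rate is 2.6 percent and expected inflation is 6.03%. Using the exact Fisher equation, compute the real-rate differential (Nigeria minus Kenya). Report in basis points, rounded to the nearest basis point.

Nigeria: (1 + 0.0455)/(1 + 0.0120) − 1 = 3.3103%
Kenya: (1 + 0.0260)/(1 + 0.0603) − 1 = -3.2349%
Differential = 3.3103% − (-3.2349%) = 6.5452% → 655 basis points.

655 basis points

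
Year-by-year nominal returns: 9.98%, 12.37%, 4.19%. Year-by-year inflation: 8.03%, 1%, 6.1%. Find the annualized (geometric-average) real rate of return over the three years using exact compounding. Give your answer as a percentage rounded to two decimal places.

3.61%

Nominal growth factor = 1.0998 × 1.1237 × 1.0419 = 1.28762718
Price-level growth factor = 1.0803 × 1.0100 × 1.0610 = 1.15766028
Real growth factor = 1.28762718 / 1.15766028 = 1.11226687
Annualized real rate = 1.11226687^(1/3) − 1 = 3.6103% → 3.61%.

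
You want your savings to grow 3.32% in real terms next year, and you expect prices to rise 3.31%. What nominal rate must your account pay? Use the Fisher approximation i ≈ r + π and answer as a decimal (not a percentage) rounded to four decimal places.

i ≈ r + π = 3.32% + 3.31% = 0.0663.

0.0663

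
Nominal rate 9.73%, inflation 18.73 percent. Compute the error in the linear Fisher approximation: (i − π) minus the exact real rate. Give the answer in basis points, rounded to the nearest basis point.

-142 basis points

Approximate: r ≈ 9.730% − 18.730% = -9.0000%
Exact: (1 + 0.0973)/(1 + 0.1873) − 1 = -7.5802%
Error = -9.0000% − (-7.5802%) = -1.4198% → -142 basis points.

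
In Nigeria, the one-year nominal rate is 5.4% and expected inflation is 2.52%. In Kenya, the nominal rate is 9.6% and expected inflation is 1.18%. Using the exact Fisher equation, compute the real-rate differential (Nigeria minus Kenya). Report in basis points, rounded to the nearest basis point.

-551 basis points

Nigeria: (1 + 0.0540)/(1 + 0.0252) − 1 = 2.8092%
Kenya: (1 + 0.0960)/(1 + 0.0118) − 1 = 8.3218%
Differential = 2.8092% − 8.3218% = -5.5126% → -551 basis points.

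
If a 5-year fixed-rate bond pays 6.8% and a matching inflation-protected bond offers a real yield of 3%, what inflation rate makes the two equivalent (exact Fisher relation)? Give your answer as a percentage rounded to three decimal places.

3.689%

(1 + π) = (1 + i)/(1 + r) = 1.06800 / 1.03000 = 1.036893
Break-even inflation = 1.036893 − 1 → 3.689%.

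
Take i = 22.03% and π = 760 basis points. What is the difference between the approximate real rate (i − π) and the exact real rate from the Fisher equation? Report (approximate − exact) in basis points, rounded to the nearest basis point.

102 basis points

Approximate: r ≈ 22.030% − 7.600% = 14.4300%
Exact: (1 + 0.2203)/(1 + 0.0760) − 1 = 13.4108%
Error = 14.4300% − 13.4108% = 1.0192% → 102 basis points.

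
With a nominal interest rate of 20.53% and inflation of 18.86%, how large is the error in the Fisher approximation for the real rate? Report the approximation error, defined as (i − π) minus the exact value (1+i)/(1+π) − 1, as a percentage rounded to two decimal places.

Approximate: r ≈ 20.530% − 18.860% = 1.6700%
Exact: (1 + 0.2053)/(1 + 0.1886) − 1 = 1.40501%
Error = 1.6700% − 1.40501% = 0.26499% → 0.26%.

0.26%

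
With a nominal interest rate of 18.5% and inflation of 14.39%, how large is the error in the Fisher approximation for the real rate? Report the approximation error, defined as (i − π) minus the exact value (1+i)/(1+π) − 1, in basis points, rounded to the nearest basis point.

52 basis points

Approximate: r ≈ 18.500% − 14.390% = 4.1100%
Exact: (1 + 0.1850)/(1 + 0.1439) − 1 = 3.5930%
Error = 4.1100% − 3.5930% = 0.5170% → 52 basis points.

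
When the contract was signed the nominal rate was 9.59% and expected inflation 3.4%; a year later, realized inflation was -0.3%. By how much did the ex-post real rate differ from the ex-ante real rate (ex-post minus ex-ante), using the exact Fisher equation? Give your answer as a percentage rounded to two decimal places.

3.93%

Ex-ante: (1 + 0.0959)/(1 + 0.0340) − 1 = 5.9865%
Ex-post: (1 + 0.0959)/(1 − 0.0030) − 1 = 9.9198%
Difference (ex-post − ex-ante) = 3.9333% → 3.93%.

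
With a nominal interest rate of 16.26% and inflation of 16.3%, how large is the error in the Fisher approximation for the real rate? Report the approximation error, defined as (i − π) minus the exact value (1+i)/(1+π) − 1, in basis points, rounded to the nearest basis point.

Approximate: r ≈ 16.260% − 16.300% = -0.0400%
Exact: (1 + 0.1626)/(1 + 0.1630) − 1 = -0.0344%
Error = -0.0400% − (-0.0344%) = -0.0056% → -1 basis points.

-1 basis points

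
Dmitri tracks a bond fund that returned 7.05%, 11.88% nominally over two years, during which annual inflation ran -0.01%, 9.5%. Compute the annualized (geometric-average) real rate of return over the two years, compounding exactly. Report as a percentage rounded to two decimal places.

4.59%

Compound the nominal returns: 1.0705 × 1.1188 = 1.19767540.
Compound inflation: 0.9999 × 1.0950 = 1.09489050.
Deflate: 1.19767540 / 1.09489050 = 1.09387688.
Annualized real rate = 1.09387688^(1/2) − 1 = 4.5886% → 4.59%.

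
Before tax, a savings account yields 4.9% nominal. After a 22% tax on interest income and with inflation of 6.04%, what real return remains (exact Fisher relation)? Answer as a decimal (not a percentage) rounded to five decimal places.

After-tax nominal return = 4.9% × (1 − 0.22) = 3.8220%.
1 + r = 1.03822 / 1.06040 = 0.979083
After-tax real rate = 0.979083 − 1 → -0.02092.

-0.02092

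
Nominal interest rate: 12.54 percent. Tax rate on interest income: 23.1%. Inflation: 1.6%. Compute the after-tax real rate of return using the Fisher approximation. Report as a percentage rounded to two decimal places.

After-tax nominal return = 12.54% × (1 − 0.231) = 9.64326%.
r ≈ 9.64326% − 1.6% → 8.04%.

8.04%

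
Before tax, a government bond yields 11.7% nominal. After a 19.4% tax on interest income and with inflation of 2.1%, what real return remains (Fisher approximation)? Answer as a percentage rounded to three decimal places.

7.330%

After-tax nominal return = 11.7% × (1 − 0.194) = 9.4302%.
r ≈ 9.4302% − 2.1% → 7.330%.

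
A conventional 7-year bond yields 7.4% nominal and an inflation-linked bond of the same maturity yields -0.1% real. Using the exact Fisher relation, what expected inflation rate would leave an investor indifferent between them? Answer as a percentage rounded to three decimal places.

7.508%

(1 + π) = (1 + i)/(1 + r) = 1.07400 / 0.99900 = 1.0750751
Break-even inflation = 1.0750751 − 1 → 7.508%.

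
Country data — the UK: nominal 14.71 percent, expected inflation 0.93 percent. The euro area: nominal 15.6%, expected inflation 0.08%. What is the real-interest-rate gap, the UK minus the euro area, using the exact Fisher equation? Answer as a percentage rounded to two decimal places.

The UK: (1 + 0.1471)/(1 + 0.0093) − 1 = 13.6530%
The euro area: (1 + 0.1560)/(1 + 0.0008) − 1 = 15.5076%
Differential = 13.6530% − 15.5076% = -1.8546% → -1.85%.

-1.85%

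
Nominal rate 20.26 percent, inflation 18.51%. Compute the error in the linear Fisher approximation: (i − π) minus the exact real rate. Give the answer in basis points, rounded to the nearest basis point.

Approximate: r ≈ 20.260% − 18.510% = 1.7500%
Exact: (1 + 0.2026)/(1 + 0.1851) − 1 = 1.4767%
Error = 1.7500% − 1.4767% = 0.2733% → 27 basis points.

27 basis points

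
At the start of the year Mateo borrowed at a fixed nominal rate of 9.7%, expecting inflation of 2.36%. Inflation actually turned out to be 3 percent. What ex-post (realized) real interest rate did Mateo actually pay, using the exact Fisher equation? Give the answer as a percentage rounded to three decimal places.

6.505%

Ex-post: (1 + 0.0970)/(1 + 0.0300) − 1 = 6.5049%
So the realized real rate is 6.505%.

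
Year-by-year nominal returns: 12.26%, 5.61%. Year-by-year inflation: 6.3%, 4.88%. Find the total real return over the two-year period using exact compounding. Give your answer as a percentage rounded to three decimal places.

Compound the nominal returns: 1.1226 × 1.0561 = 1.185578.
Compound inflation: 1.0630 × 1.0488 = 1.114874.
Deflate: 1.185578 / 1.114874 = 1.063418.
Total real return = 1.063418 − 1 → 6.342%.

6.342%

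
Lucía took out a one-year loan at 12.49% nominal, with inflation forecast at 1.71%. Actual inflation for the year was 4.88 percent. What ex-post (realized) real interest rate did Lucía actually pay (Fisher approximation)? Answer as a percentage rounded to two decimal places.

Ex-post: 12.49% − 4.88% = 7.610%
So the realized real rate is 7.61%.

7.61%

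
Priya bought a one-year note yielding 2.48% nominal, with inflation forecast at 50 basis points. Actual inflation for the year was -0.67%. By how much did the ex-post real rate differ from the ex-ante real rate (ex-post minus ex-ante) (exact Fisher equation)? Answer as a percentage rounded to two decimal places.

1.20%

Ex-ante: (1 + 0.0248)/(1 + 0.0050) − 1 = 1.9701%
Ex-post: (1 + 0.0248)/(1 − 0.0067) − 1 = 3.1712%
Difference (ex-post − ex-ante) = 1.2011% → 1.20%.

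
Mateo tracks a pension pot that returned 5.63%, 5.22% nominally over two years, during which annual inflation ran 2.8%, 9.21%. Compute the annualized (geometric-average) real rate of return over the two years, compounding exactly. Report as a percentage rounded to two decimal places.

-0.50%

Nominal growth factor = 1.0563 × 1.0522 = 1.11143886
Price-level growth factor = 1.0280 × 1.0921 = 1.12267880
Real growth factor = 1.11143886 / 1.12267880 = 0.98998829
Annualized real rate = 0.98998829^(1/2) − 1 = -0.5018% → -0.50%.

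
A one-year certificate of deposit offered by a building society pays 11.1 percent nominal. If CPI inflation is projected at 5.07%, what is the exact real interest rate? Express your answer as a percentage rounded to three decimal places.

5.739%

1 + r = 1.11100 / 1.05070 = 1.057390
r = 1.057390 − 1 = 5.7390%, i.e. 5.739%.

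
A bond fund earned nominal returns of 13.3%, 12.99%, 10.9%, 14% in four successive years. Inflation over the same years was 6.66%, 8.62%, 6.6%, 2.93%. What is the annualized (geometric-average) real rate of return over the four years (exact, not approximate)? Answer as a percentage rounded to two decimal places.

6.22%

Nominal growth factor = 1.1330 × 1.1299 × 1.1090 × 1.1400 = 1.61847619
Price-level growth factor = 1.0666 × 1.0862 × 1.0660 × 1.0293 = 1.27119026
Real growth factor = 1.61847619 / 1.27119026 = 1.27319745
Annualized real rate = 1.27319745^(1/4) − 1 = 6.2243% → 6.22%.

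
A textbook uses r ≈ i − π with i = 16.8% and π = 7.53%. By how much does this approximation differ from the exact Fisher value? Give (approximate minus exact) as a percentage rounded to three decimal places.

0.649%

Approximate: r ≈ 16.800% − 7.530% = 9.2700%
Exact: (1 + 0.1680)/(1 + 0.0753) − 1 = 8.6208%
Error = 9.2700% − 8.6208% = 0.6492% → 0.649%.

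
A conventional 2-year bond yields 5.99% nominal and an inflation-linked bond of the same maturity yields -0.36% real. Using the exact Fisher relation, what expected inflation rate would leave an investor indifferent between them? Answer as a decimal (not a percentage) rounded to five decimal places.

0.06373

(1 + π) = (1 + i)/(1 + r) = 1.05990 / 0.99640 = 1.063729
Break-even inflation = 1.063729 − 1 → 0.06373.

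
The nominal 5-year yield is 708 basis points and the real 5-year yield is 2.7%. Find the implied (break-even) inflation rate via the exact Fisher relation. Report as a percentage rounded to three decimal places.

(1 + π) = (1 + i)/(1 + r) = 1.07080 / 1.02700 = 1.042648
Break-even inflation = 1.042648 − 1 → 4.265%.

4.265%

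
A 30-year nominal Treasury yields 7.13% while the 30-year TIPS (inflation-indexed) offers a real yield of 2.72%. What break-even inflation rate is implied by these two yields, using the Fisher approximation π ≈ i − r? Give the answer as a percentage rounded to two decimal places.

π ≈ i − r = 7.13% − 2.72% → 4.41%.

4.41%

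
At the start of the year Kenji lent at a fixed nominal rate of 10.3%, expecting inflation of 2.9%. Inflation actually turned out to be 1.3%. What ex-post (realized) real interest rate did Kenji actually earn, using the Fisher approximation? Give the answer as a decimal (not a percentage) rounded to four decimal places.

Ex-post: 10.3% − 1.3% = 9.000%
So the realized real rate is 0.0900.

0.0900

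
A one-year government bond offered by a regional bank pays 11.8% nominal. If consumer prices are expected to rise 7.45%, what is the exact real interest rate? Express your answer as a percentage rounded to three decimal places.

4.048%

By the Fisher equation, 1 + r = (1 + i)/(1 + π).
1 + r = 1.11800 / 1.07450 = 1.040484
r = 1.040484 − 1 = 4.0484%, i.e. 4.048%.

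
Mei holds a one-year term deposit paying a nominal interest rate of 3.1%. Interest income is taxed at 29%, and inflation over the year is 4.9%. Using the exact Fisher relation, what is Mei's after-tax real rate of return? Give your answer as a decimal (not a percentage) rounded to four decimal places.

-0.0257

After-tax nominal return = 3.1% × (1 − 0.29) = 2.2010%.
1 + r = 1.02201 / 1.04900 = 0.974271
After-tax real rate = 0.974271 − 1 → -0.0257.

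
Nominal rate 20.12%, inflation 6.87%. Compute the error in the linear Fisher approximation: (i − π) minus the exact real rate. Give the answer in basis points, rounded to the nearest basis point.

85 basis points

Approximate: r ≈ 20.120% − 6.870% = 13.2500%
Exact: (1 + 0.2012)/(1 + 0.0687) − 1 = 12.3982%
Error = 13.2500% − 12.3982% = 0.8518% → 85 basis points.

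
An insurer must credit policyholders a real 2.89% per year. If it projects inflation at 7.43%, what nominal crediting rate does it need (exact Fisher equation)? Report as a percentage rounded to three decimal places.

10.535%

(1 + i) = (1 + r)(1 + π) = 1.02890 × 1.07430 = 1.10534727
i = 1.10534727 − 1, so the required nominal rate is 10.535%.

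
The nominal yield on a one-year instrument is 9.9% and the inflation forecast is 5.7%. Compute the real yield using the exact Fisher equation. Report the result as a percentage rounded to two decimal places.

3.97%

By the Fisher equation, 1 + r = (1 + i)/(1 + π).
1 + r = 1.09900 / 1.05700 = 1.039735
r = 1.039735 − 1 = 3.9735%, i.e. 3.97%.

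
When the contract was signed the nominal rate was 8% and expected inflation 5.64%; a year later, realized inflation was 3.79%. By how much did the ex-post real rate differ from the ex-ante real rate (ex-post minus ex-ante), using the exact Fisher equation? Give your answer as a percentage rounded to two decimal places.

1.82%

Ex-ante: (1 + 0.0800)/(1 + 0.0564) − 1 = 2.2340%
Ex-post: (1 + 0.0800)/(1 + 0.0379) − 1 = 4.0563%
Difference (ex-post − ex-ante) = 1.8223% → 1.82%.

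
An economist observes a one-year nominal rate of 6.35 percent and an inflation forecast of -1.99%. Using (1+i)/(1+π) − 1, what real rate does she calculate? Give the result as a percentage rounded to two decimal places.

8.51%

By the Fisher relation, 1 + r = (1 + i)/(1 + π).
1 + r = 1.06350 / 0.98010 = 1.085093
r = 1.085093 − 1 = 8.5093%, i.e. 8.51%.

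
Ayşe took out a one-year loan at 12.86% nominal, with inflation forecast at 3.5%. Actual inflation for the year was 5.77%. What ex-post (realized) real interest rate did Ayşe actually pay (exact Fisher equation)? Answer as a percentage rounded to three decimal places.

6.703%

Ex-post: (1 + 0.1286)/(1 + 0.0577) − 1 = 6.7032%
So the realized real rate is 6.703%.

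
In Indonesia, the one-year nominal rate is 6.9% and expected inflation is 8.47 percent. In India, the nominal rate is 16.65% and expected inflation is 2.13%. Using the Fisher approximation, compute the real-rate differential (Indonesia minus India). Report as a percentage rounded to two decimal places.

-16.09%

Indonesia: 6.9% − 8.47% = -1.570%
India: 16.65% − 2.13% = 14.520%
Differential = -16.090% → -16.09%.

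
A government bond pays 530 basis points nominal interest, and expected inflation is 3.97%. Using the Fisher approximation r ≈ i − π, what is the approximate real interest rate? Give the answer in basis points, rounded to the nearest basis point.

133 basis points

r ≈ i − π = 5.3% − 3.97% = 133 basis points.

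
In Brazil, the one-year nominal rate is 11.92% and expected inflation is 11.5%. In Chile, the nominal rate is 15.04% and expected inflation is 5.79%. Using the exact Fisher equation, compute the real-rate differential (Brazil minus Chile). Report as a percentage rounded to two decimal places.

Brazil: (1 + 0.1192)/(1 + 0.1150) − 1 = 0.3767%
Chile: (1 + 0.1504)/(1 + 0.0579) − 1 = 8.7437%
Differential = 0.3767% − 8.7437% = -8.3671% → -8.37%.

-8.37%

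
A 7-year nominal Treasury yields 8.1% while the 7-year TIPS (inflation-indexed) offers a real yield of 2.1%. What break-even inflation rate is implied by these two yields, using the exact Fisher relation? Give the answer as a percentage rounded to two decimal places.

5.88%

(1 + π) = (1 + i)/(1 + r) = 1.08100 / 1.02100 = 1.058766
Break-even inflation = 1.058766 − 1 → 5.88%.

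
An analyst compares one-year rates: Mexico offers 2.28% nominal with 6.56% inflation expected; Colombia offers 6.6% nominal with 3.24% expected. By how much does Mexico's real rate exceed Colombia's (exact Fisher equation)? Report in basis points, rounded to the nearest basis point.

-727 basis points

Mexico: (1 + 0.0228)/(1 + 0.0656) − 1 = -4.0165%
Colombia: (1 + 0.0660)/(1 + 0.0324) − 1 = 3.2546%
Differential = -4.0165% − 3.2546% = -7.2711% → -727 basis points.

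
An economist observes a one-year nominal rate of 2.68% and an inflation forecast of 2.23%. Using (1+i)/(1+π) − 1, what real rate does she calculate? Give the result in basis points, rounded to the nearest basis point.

By the Fisher equation, 1 + r = (1 + i)/(1 + π).
1 + r = 1.02680 / 1.02230 = 1.004402
r = 1.004402 − 1 = 0.4402%, i.e. 44 basis points.

44 basis points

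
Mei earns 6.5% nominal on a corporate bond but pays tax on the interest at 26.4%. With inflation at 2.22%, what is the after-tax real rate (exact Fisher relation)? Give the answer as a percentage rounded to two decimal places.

After-tax nominal return = 6.5% × (1 − 0.264) = 4.7840%.
1 + r = 1.04784 / 1.02220 = 1.025083
After-tax real rate = 1.025083 − 1 → 2.51%.

2.51%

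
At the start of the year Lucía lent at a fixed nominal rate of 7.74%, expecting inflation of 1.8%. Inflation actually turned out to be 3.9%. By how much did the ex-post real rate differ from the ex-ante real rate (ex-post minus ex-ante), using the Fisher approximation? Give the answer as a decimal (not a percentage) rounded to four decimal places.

Ex-ante: 7.74% − 1.8% = 5.940%
Ex-post: 7.74% − 3.9% = 3.840%
Difference (ex-post − ex-ante) = -2.1000% → -0.0210.

-0.0210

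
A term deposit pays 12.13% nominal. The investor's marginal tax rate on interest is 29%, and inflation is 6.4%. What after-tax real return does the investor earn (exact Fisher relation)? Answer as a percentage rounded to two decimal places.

After-tax nominal return = 12.13% × (1 − 0.29) = 8.6123%.
1 + r = 1.086123 / 1.06400 = 1.020792
After-tax real rate = 1.020792 − 1 → 2.08%.

2.08%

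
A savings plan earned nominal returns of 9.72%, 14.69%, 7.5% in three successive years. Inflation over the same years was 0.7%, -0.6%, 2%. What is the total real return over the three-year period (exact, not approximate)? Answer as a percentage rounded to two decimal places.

32.50%

Nominal growth factor = 1.0972 × 1.1469 × 1.0750 = 1.352757
Price-level growth factor = 1.0070 × 0.9940 × 1.0200 = 1.020977
Real growth factor = 1.352757 / 1.020977 = 1.324963
Total real return = 1.324963 − 1 → 32.50%.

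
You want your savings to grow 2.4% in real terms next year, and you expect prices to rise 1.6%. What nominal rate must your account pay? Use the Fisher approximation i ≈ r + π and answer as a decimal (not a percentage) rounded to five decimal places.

i ≈ r + π = 2.4% + 1.6% = 0.04000.

0.04000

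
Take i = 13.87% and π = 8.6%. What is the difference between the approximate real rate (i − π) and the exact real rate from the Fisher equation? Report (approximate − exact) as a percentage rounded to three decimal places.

Approximate: r ≈ 13.870% − 8.600% = 5.2700%
Exact: (1 + 0.1387)/(1 + 0.0860) − 1 = 4.8527%
Error = 5.2700% − 4.8527% = 0.4173% → 0.417%.

0.417%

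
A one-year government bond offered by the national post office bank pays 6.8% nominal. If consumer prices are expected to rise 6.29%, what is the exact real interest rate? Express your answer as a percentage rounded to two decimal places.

0.48%

1 + r = 1.06800 / 1.06290 = 1.004798
r = 1.004798 − 1 = 0.4798%, i.e. 0.48%.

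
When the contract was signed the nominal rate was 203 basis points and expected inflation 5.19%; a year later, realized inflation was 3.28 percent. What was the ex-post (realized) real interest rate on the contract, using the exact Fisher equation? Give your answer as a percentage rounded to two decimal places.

Ex-post: (1 + 0.0203)/(1 + 0.0328) − 1 = -1.2103%
So the realized real rate is -1.21%.

-1.21%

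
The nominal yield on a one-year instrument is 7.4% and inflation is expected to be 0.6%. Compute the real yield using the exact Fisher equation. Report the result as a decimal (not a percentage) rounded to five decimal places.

0.06759

1 + r = 1.07400 / 1.00600 = 1.067594
r = 1.067594 − 1 = 6.7594%, i.e. 0.06759.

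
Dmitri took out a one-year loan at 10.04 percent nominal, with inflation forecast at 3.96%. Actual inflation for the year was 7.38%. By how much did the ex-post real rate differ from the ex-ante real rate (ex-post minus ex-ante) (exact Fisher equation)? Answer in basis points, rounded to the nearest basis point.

Ex-ante: (1 + 0.1004)/(1 + 0.0396) − 1 = 5.8484%
Ex-post: (1 + 0.1004)/(1 + 0.0738) − 1 = 2.4772%
Difference (ex-post − ex-ante) = -3.3712% → -337 basis points.

-337 basis points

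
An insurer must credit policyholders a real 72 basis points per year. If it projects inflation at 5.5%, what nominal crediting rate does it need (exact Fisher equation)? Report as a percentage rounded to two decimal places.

(1 + i) = (1 + r)(1 + π) = 1.00720 × 1.05500 = 1.062596
i = 1.062596 − 1, so the required nominal rate is 6.26%.

6.26%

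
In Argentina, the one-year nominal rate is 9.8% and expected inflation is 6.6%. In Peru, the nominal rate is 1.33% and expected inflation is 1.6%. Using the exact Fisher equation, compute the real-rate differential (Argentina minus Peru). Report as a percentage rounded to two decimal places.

3.27%

Argentina: (1 + 0.0980)/(1 + 0.0660) − 1 = 3.0019%
Peru: (1 + 0.0133)/(1 + 0.0160) − 1 = -0.2657%
Differential = 3.0019% − (-0.2657%) = 3.2676% → 3.27%.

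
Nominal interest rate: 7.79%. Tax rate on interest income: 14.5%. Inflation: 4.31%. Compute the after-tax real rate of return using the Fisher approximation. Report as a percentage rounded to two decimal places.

2.35%

After-tax nominal return = 7.79% × (1 − 0.145) = 6.66045%.
r ≈ 6.66045% − 4.31% → 2.35%.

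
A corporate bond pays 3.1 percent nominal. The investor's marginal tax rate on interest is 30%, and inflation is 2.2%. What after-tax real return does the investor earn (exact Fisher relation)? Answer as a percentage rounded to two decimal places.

After-tax nominal return = 3.1% × (1 − 0.3) = 2.1700%.
1 + r = 1.02170 / 1.02200 = 0.999706
After-tax real rate = 0.999706 − 1 → -0.03%.

-0.03%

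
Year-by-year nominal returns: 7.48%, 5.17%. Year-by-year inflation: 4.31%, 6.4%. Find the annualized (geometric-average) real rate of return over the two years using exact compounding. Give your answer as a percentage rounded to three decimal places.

0.920%

Nominal growth factor = 1.0748 × 1.0517 = 1.13036716
Price-level growth factor = 1.0431 × 1.0640 = 1.10985840
Real growth factor = 1.13036716 / 1.10985840 = 1.01847872
Annualized real rate = 1.01847872^(1/2) − 1 = 0.9197% → 0.920%.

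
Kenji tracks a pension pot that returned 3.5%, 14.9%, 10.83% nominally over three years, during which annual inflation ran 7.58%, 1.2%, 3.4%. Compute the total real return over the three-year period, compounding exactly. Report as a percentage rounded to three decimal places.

17.081%

Nominal growth factor = 1.0350 × 1.1490 × 1.1083 = 1.318007
Price-level growth factor = 1.0758 × 1.0120 × 1.0340 = 1.125726
Real growth factor = 1.318007 / 1.125726 = 1.170806
Total real return = 1.170806 − 1 → 17.081%.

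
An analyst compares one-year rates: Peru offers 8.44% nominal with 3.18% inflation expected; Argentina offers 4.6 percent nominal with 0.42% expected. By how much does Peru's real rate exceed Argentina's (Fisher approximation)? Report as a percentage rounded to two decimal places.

1.08%

Peru: 8.44% − 3.18% = 5.260%
Argentina: 4.6% − 0.42% = 4.180%
Differential = 1.080% → 1.08%.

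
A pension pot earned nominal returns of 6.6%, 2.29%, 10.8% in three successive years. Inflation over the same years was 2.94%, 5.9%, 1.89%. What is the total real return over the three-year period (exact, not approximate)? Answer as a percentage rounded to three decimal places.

Nominal growth factor = 1.0660 × 1.0229 × 1.1080 = 1.208176
Price-level growth factor = 1.0294 × 1.0590 × 1.0189 = 1.110738
Real growth factor = 1.208176 / 1.110738 = 1.087723
Total real return = 1.087723 − 1 → 8.772%.

8.772%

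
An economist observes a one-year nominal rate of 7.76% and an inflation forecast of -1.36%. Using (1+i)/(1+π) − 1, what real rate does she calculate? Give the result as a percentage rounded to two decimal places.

9.25%

By the Fisher equation, 1 + r = (1 + i)/(1 + π).
1 + r = 1.07760 / 0.98640 = 1.092457
r = 1.092457 − 1 = 9.2457%, i.e. 9.25%.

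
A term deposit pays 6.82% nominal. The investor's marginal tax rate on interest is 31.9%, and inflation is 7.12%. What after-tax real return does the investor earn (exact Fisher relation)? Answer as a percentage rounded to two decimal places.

-2.31%

After-tax nominal return = 6.82% × (1 − 0.319) = 4.64442%.
1 + r = 1.0464442 / 1.07120 = 0.976890
After-tax real rate = 0.976890 − 1 → -2.31%.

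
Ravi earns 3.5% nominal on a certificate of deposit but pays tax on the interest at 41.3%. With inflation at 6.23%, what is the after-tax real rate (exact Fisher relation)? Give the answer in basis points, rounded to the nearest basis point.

-393 basis points

After-tax nominal return = 3.5% × (1 − 0.413) = 2.0545%.
1 + r = 1.020545 / 1.06230 = 0.960694
After-tax real rate = 0.960694 − 1 → -393 basis points.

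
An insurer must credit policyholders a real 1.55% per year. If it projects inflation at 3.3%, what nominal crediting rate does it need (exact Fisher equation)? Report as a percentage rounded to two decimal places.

4.90%

(1 + i) = (1 + r)(1 + π) = 1.01550 × 1.03300 = 1.0490115
i = 1.0490115 − 1, so the required nominal rate is 4.90%.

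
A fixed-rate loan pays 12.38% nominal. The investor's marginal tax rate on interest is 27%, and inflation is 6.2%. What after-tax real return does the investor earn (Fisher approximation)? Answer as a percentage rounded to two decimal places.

2.84%

After-tax nominal return = 12.38% × (1 − 0.27) = 9.0374%.
r ≈ 9.0374% − 6.2% → 2.84%.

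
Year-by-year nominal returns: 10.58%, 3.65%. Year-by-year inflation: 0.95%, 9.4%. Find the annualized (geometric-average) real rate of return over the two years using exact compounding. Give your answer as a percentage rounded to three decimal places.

1.873%

Compound the nominal returns: 1.1058 × 1.0365 = 1.146161700.
Compound inflation: 1.0095 × 1.0940 = 1.104393000.
Deflate: 1.146161700 / 1.104393000 = 1.037820504.
Annualized real rate = 1.037820504^(1/2) − 1 = 1.87348% → 1.873%.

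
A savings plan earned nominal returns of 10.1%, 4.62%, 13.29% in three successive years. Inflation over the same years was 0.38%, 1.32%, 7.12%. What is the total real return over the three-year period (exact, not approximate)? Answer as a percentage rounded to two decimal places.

Compound the nominal returns: 1.1010 × 1.0462 × 1.1329 = 1.304949.
Compound inflation: 1.0038 × 1.0132 × 1.0712 = 1.089464.
Deflate: 1.304949 / 1.089464 = 1.197790.
Total real return = 1.197790 − 1 → 19.78%.

19.78%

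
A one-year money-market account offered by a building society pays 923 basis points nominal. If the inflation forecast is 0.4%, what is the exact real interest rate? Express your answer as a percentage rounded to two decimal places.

8.79%

By the Fisher relation, 1 + r = (1 + i)/(1 + π).
1 + r = 1.09230 / 1.00400 = 1.087948
r = 1.087948 − 1 = 8.7948%, i.e. 8.79%.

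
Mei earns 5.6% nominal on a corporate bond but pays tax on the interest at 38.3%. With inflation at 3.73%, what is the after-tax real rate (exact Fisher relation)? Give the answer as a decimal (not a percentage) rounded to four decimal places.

-0.0026

After-tax nominal return = 5.6% × (1 − 0.383) = 3.4552%.
1 + r = 1.034552 / 1.03730 = 0.997351
After-tax real rate = 0.997351 − 1 → -0.0026.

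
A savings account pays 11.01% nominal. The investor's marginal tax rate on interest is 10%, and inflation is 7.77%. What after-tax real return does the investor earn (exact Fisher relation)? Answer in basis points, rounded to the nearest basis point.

After-tax nominal return = 11.01% × (1 − 0.1) = 9.9090%.
1 + r = 1.09909 / 1.07770 = 1.019848
After-tax real rate = 1.019848 − 1 → 198 basis points.

198 basis points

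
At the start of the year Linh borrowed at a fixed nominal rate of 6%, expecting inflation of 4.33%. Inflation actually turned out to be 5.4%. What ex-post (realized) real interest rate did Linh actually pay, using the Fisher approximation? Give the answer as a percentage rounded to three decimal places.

0.600%

Ex-post: 6% − 5.4% = 0.600%
So the realized real rate is 0.600%.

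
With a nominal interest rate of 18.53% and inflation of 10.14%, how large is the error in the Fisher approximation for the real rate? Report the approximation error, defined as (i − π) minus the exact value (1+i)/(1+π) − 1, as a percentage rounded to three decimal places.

Approximate: r ≈ 18.530% − 10.140% = 8.3900%
Exact: (1 + 0.1853)/(1 + 0.1014) − 1 = 7.6176%
Error = 8.3900% − 7.6176% = 0.7724% → 0.772%.

0.772%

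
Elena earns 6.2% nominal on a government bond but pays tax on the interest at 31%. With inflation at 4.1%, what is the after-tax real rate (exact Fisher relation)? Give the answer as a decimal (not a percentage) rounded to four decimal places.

0.0017

After-tax nominal return = 6.2% × (1 − 0.31) = 4.2780%.
1 + r = 1.04278 / 1.04100 = 1.001710
After-tax real rate = 1.001710 − 1 → 0.0017.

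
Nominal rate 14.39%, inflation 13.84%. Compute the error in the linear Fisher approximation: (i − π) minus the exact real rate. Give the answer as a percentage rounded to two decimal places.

Approximate: r ≈ 14.390% − 13.840% = 0.5500%
Exact: (1 + 0.1439)/(1 + 0.1384) − 1 = 0.4831%
Error = 0.5500% − 0.4831% = 0.0669% → 0.07%.

0.07%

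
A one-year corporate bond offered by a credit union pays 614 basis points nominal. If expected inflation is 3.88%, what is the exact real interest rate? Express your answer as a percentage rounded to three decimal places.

By the Fisher identity, 1 + r = (1 + i)/(1 + π).
1 + r = 1.06140 / 1.03880 = 1.021756
r = 1.021756 − 1 = 2.1756%, i.e. 2.176%.

2.176%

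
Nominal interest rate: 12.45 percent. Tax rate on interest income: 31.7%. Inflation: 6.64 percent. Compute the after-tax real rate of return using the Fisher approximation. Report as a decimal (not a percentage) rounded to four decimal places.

After-tax nominal return = 12.45% × (1 − 0.317) = 8.50335%.
r ≈ 8.50335% − 6.64% → 0.0186.

0.0186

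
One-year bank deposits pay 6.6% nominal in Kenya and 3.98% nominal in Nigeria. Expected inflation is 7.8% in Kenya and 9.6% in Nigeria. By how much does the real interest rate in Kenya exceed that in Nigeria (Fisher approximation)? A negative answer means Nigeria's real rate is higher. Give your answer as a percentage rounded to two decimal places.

Kenya: 6.6% − 7.8% = -1.200%
Nigeria: 3.98% − 9.6% = -5.620%
Differential = 4.420% → 4.42%.

4.42%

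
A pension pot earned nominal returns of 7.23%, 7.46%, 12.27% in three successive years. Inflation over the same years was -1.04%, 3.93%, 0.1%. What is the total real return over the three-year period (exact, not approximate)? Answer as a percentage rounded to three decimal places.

Nominal growth factor = 1.0723 × 1.0746 × 1.1227 = 1.293680
Price-level growth factor = 0.9896 × 1.0393 × 1.0010 = 1.029520
Real growth factor = 1.293680 / 1.029520 = 1.256586
Total real return = 1.256586 − 1 → 25.659%.

25.659%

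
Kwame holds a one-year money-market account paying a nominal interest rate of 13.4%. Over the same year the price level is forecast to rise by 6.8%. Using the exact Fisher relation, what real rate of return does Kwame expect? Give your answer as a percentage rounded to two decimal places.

6.18%

1 + r = 1.13400 / 1.06800 = 1.061798
r = 1.061798 − 1 = 6.1798%, i.e. 6.18%.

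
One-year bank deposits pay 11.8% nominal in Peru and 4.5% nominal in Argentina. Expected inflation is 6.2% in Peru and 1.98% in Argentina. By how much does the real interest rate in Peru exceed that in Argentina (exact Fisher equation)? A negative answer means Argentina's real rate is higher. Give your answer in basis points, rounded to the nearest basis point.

280 basis points

Peru: (1 + 0.1180)/(1 + 0.0620) − 1 = 5.2731%
Argentina: (1 + 0.0450)/(1 + 0.0198) − 1 = 2.4711%
Differential = 5.2731% − 2.4711% = 2.8020% → 280 basis points.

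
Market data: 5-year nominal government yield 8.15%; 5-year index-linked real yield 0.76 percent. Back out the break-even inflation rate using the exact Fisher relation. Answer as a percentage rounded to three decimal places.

(1 + π) = (1 + i)/(1 + r) = 1.08150 / 1.00760 = 1.073343
Break-even inflation = 1.073343 − 1 → 7.334%.

7.334%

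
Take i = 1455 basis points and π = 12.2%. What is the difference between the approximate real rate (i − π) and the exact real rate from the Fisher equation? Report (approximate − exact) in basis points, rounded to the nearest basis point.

26 basis points

Approximate: r ≈ 14.550% − 12.200% = 2.3500%
Exact: (1 + 0.1455)/(1 + 0.1220) − 1 = 2.0945%
Error = 2.3500% − 2.0945% = 0.2555% → 26 basis points.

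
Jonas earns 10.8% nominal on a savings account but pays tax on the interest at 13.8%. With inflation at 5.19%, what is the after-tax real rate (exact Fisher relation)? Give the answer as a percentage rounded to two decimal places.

After-tax nominal return = 10.8% × (1 − 0.138) = 9.3096%.
1 + r = 1.093096 / 1.05190 = 1.039163
After-tax real rate = 1.039163 − 1 → 3.92%.

3.92%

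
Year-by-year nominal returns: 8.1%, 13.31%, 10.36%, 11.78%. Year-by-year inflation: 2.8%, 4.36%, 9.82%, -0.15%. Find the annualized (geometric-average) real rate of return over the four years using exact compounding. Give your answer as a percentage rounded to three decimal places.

6.458%

Compound the nominal returns: 1.0810 × 1.1331 × 1.1036 × 1.1178 = 1.51101832.
Compound inflation: 1.0280 × 1.0436 × 1.0982 × 0.9985 = 1.17640454.
Deflate: 1.51101832 / 1.17640454 = 1.28443768.
Annualized real rate = 1.28443768^(1/4) − 1 = 6.4580% → 6.458%.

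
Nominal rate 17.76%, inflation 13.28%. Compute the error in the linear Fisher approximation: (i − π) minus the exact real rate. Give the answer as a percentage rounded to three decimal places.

Approximate: r ≈ 17.760% − 13.280% = 4.4800%
Exact: (1 + 0.1776)/(1 + 0.1328) − 1 = 3.9548%
Error = 4.4800% − 3.9548% = 0.5252% → 0.525%.

0.525%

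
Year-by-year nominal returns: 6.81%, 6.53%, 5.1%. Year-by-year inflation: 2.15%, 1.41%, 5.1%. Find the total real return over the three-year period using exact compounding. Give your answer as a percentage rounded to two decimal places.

9.84%

Compound the nominal returns: 1.0681 × 1.0653 × 1.0510 = 1.195877.
Compound inflation: 1.0215 × 1.0141 × 1.0510 = 1.088734.
Deflate: 1.195877 / 1.088734 = 1.098411.
Total real return = 1.098411 − 1 → 9.84%.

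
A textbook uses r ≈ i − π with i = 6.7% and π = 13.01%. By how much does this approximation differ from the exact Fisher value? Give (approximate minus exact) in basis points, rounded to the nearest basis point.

Approximate: r ≈ 6.700% − 13.010% = -6.3100%
Exact: (1 + 0.0670)/(1 + 0.1301) − 1 = -5.5836%
Error = -6.3100% − (-5.5836%) = -0.7264% → -73 basis points.

-73 basis points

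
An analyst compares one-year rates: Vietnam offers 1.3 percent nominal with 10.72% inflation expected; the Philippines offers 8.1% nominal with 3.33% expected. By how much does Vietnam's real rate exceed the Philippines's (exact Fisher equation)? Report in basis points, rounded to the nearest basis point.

-1312 basis points

Vietnam: (1 + 0.0130)/(1 + 0.1072) − 1 = -8.5079%
The Philippines: (1 + 0.0810)/(1 + 0.0333) − 1 = 4.6163%
Differential = -8.5079% − 4.6163% = -13.1242% → -1312 basis points.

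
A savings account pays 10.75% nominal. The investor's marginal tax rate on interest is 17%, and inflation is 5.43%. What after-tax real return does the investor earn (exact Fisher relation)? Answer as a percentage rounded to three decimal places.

After-tax nominal return = 10.75% × (1 − 0.17) = 8.9225%.
1 + r = 1.089225 / 1.05430 = 1.033126
After-tax real rate = 1.033126 − 1 → 3.313%.

3.313%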